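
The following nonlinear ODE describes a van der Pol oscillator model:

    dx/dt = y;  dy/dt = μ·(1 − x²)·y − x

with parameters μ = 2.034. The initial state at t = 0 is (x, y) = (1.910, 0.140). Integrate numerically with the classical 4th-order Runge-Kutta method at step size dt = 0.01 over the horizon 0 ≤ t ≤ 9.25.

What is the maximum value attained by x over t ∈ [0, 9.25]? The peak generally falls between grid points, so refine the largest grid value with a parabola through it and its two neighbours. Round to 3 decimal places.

max x = 2.020

t=0.000: state=(1.910, 0.140)
step 1 (dt=0.01): k1=(0.140, -2.664), k2=(0.127, -2.594), k3=(0.127, -2.595), k4=(0.114, -2.527); state += dt/6·(k1+2k2+2k3+k4)
t=0.010: state=(1.911, 0.114)
t=0.020: state=(1.912, 0.089)
t=0.030: state=(1.913, 0.066)
continuing one RK4 step at a time; state shown every 50 steps (Δt=0.5):
t=0.500: state=(1.817, -0.333)
t=1.000: state=(1.625, -0.429)
t=1.500: state=(1.382, -0.557)
t=2.000: state=(1.044, -0.839)
t=2.500: state=(0.450, -1.729)
t=3.000: state=(-0.980, -3.855)
t=3.500: state=(-2.010, -0.249)
t=4.000: state=(-1.935, 0.307)
t=4.500: state=(-1.762, 0.380)
t=5.000: state=(-1.552, 0.465)
t=5.500: state=(-1.285, 0.624)
t=6.000: state=(-0.891, 1.019)
t=6.500: state=(-0.111, 2.405)
t=7.000: state=(1.561, 2.884)
t=7.500: state=(2.015, -0.120)
t=8.000: state=(1.881, -0.336)
t=8.500: state=(1.697, -0.404)
t=9.000: state=(1.472, -0.506)
t=9.250: state=(1.336, -0.588)
largest grid value and its neighbours: x(7.420)=2.02009, x(7.430)=2.02010, x(7.440)=2.01992
parabola through these three points peaks at t≈7.426 with x≈2.02012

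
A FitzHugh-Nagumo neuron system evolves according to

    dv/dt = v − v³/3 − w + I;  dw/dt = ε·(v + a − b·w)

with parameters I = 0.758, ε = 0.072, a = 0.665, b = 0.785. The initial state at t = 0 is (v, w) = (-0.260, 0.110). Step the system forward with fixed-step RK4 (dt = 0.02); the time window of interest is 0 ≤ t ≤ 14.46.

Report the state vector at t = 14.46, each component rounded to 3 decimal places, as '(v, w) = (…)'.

(v, w) = (1.090, 1.524)

t=0.000: state=(-0.260, 0.110)
step 1 (dt=0.02): k1=(0.394, 0.023), k2=(0.397, 0.023), k3=(0.397, 0.023), k4=(0.401, 0.023); state += dt/6·(k1+2k2+2k3+k4)
t=0.020: state=(-0.252, 0.110)
t=0.040: state=(-0.244, 0.111)
t=0.060: state=(-0.236, 0.111)
continuing one RK4 step at a time; state shown every 25 steps (Δt=0.5):
t=0.500: state=(-0.011, 0.125)
t=1.000: state=(0.383, 0.152)
t=1.500: state=(0.948, 0.194)
t=2.000: state=(1.501, 0.257)
t=2.500: state=(1.788, 0.332)
t=3.000: state=(1.865, 0.412)
t=3.500: state=(1.866, 0.490)
t=4.000: state=(1.843, 0.566)
t=4.500: state=(1.815, 0.639)
t=5.000: state=(1.785, 0.709)
t=5.500: state=(1.754, 0.775)
t=6.000: state=(1.723, 0.839)
t=6.500: state=(1.691, 0.900)
t=7.000: state=(1.660, 0.958)
t=7.500: state=(1.628, 1.013)
t=8.000: state=(1.595, 1.066)
t=8.500: state=(1.562, 1.116)
t=9.000: state=(1.529, 1.163)
t=9.500: state=(1.495, 1.208)
t=10.000: state=(1.460, 1.250)
t=10.500: state=(1.425, 1.290)
t=11.000: state=(1.389, 1.328)
t=11.500: state=(1.351, 1.363)
t=12.000: state=(1.312, 1.396)
t=12.500: state=(1.272, 1.426)
t=13.000: state=(1.230, 1.455)
t=13.500: state=(1.185, 1.481)
t=14.000: state=(1.137, 1.504)
t=14.460: state=(1.090, 1.524)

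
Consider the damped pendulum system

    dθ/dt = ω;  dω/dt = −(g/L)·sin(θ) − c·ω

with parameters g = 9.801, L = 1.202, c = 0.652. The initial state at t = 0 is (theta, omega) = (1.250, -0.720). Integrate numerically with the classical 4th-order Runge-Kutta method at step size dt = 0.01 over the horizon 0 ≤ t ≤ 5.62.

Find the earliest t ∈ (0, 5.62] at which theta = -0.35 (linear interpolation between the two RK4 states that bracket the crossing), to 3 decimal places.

t = 0.704

t=0.000: state=(1.250, -0.720)
step 1 (dt=0.01): k1=(-0.720, -7.268), k2=(-0.756, -7.235), k3=(-0.756, -7.235), k4=(-0.792, -7.202); state += dt/6·(k1+2k2+2k3+k4)
t=0.010: state=(1.242, -0.792)
t=0.020: state=(1.234, -0.864)
t=0.030: state=(1.225, -0.935)
continuing one RK4 step at a time; state shown every 20 steps (Δt=0.2):
t=0.200: state=(0.971, -2.009)
t=0.400: state=(0.481, -2.777)
t=0.600: state=(-0.084, -2.724)
t=0.700: state=(-0.341, -2.383)
next step: t=0.710: state=(-0.365, -2.339) — theta has crossed -0.35
linear interpolation between t=0.700 (-0.34111) and t=0.710 (-0.36472) → t≈0.704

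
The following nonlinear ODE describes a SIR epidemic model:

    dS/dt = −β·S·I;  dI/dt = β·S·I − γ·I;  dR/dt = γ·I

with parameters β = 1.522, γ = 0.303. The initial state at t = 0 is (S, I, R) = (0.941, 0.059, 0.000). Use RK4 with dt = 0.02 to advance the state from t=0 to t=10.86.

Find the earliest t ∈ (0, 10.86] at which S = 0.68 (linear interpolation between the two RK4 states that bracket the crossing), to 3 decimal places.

t = 1.515

t=0.000: state=(0.941, 0.059, 0.000)
step 1 (dt=0.02): k1=(-0.084, 0.067, 0.018), k2=(-0.085, 0.067, 0.018), k3=(-0.085, 0.067, 0.018), k4=(-0.086, 0.068, 0.018); state += dt/6·(k1+2k2+2k3+k4)
t=0.020: state=(0.939, 0.060, 0.000)
t=0.040: state=(0.938, 0.062, 0.001)
t=0.060: state=(0.936, 0.063, 0.001)
continuing one RK4 step at a time; state shown every 25 steps (Δt=0.5):
t=0.500: state=(0.886, 0.102, 0.012)
t=1.000: state=(0.801, 0.167, 0.032)
t=1.500: state=(0.684, 0.252, 0.064)
next step: t=1.520: state=(0.679, 0.256, 0.065) — S has crossed 0.68
linear interpolation between t=1.500 (0.68401) and t=1.520 (0.67874) → t≈1.515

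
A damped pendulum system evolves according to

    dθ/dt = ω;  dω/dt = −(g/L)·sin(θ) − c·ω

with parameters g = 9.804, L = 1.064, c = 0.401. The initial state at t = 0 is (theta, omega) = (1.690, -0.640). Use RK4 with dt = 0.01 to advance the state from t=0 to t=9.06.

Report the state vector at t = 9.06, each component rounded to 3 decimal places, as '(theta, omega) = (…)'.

(theta, omega) = (0.102, -0.726)

t=0.000: state=(1.690, -0.640)
step 1 (dt=0.01): k1=(-0.640, -8.892), k2=(-0.684, -8.878), k3=(-0.684, -8.878), k4=(-0.729, -8.864); state += dt/6·(k1+2k2+2k3+k4)
t=0.010: state=(1.683, -0.729)
t=0.020: state=(1.675, -0.817)
t=0.030: state=(1.667, -0.906)
continuing one RK4 step at a time; state shown every 50 steps (Δt=0.5):
t=0.500: state=(0.378, -4.066)
t=1.000: state=(-1.202, -1.317)
t=1.500: state=(-0.784, 2.701)
t=2.000: state=(0.706, 2.160)
t=2.500: state=(0.836, -1.576)
t=3.000: state=(-0.351, -2.268)
t=3.500: state=(-0.758, 0.790)
t=4.000: state=(0.125, 2.050)
t=4.500: state=(0.640, -0.274)
t=5.000: state=(0.009, -1.733)
t=5.500: state=(-0.521, -0.048)
t=6.000: state=(-0.085, 1.413)
t=6.500: state=(0.414, 0.237)
t=7.000: state=(0.125, -1.125)
t=7.500: state=(-0.322, -0.339)
t=8.000: state=(-0.141, 0.879)
t=8.500: state=(0.247, 0.383)
t=9.000: state=(0.144, -0.675)
t=9.060: state=(0.102, -0.726)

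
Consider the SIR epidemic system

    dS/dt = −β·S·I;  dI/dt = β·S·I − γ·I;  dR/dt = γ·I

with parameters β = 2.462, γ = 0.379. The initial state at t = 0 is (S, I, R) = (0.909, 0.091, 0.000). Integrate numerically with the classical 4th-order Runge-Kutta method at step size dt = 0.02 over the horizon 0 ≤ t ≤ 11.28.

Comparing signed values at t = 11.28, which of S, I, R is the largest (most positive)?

largest component: R

t=0.000: state=(0.909, 0.091, 0.000)
step 1 (dt=0.02): k1=(-0.204, 0.169, 0.034), k2=(-0.207, 0.172, 0.035), k3=(-0.207, 0.172, 0.035), k4=(-0.210, 0.175, 0.036); state += dt/6·(k1+2k2+2k3+k4)
t=0.020: state=(0.905, 0.094, 0.001)
t=0.040: state=(0.901, 0.098, 0.001)
t=0.060: state=(0.896, 0.102, 0.002)
continuing one RK4 step at a time; state shown every 25 steps (Δt=0.5):
t=0.500: state=(0.760, 0.212, 0.028)
t=1.000: state=(0.526, 0.390, 0.084)
t=1.500: state=(0.295, 0.532, 0.173)
t=2.000: state=(0.148, 0.573, 0.279)
t=2.500: state=(0.074, 0.540, 0.385)
t=3.000: state=(0.040, 0.478, 0.482)
t=3.500: state=(0.023, 0.411, 0.566)
t=4.000: state=(0.014, 0.348, 0.638)
t=4.500: state=(0.010, 0.292, 0.699)
t=5.000: state=(0.007, 0.244, 0.749)
t=5.500: state=(0.005, 0.203, 0.791)
t=6.000: state=(0.004, 0.169, 0.827)
t=6.500: state=(0.003, 0.141, 0.856)
t=7.000: state=(0.003, 0.117, 0.880)
t=7.500: state=(0.003, 0.097, 0.900)
t=8.000: state=(0.002, 0.080, 0.917)
t=8.500: state=(0.002, 0.067, 0.931)
t=9.000: state=(0.002, 0.055, 0.943)
t=9.500: state=(0.002, 0.046, 0.952)
t=10.000: state=(0.002, 0.038, 0.960)
t=10.500: state=(0.002, 0.032, 0.967)
t=11.000: state=(0.002, 0.026, 0.972)
t=11.280: state=(0.002, 0.024, 0.975)
compare at T: S=0.002, I=0.024, R=0.975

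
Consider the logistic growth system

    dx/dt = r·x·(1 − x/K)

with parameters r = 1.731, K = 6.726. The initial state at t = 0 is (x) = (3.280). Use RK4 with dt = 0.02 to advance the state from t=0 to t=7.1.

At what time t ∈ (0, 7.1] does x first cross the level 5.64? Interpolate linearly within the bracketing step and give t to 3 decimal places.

t=0.000: state=(3.280)
step 1 (dt=0.02): k1=(2.909), k2=(2.910), k3=(2.910), k4=(2.911); state += dt/6·(k1+2k2+2k3+k4)
t=0.020: state=(3.338)
t=0.040: state=(3.396)
t=0.060: state=(3.455)
continuing one RK4 step at a time; state shown every 25 steps (Δt=0.5):
t=0.500: state=(4.664)
t=0.980: state=(5.640)
next step: t=1.000: state=(5.671) — x has crossed 5.64
linear interpolation between t=0.980 (5.63966) and t=1.000 (5.67083) → t≈0.980

t = 0.980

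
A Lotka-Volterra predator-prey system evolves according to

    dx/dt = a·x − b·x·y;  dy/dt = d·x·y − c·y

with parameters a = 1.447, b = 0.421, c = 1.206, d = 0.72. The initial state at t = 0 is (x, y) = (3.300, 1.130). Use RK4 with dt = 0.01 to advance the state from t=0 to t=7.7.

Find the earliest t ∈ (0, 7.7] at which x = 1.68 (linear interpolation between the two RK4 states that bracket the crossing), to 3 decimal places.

t=0.000: state=(3.300, 1.130)
step 1 (dt=0.01): k1=(3.205, 1.322), k2=(3.212, 1.343), k3=(3.211, 1.343), k4=(3.218, 1.364); state += dt/6·(k1+2k2+2k3+k4)
t=0.010: state=(3.332, 1.143)
t=0.020: state=(3.364, 1.157)
t=0.030: state=(3.397, 1.172)
continuing one RK4 step at a time; state shown every 25 steps (Δt=0.25):
t=0.250: state=(4.112, 1.629)
t=0.500: state=(4.736, 2.688)
t=0.750: state=(4.653, 4.699)
t=1.000: state=(3.541, 7.361)
t=1.250: state=(2.113, 9.024)
t=1.340: state=(1.704, 9.158)
next step: t=1.350: state=(1.663, 9.158) — x has crossed 1.68
linear interpolation between t=1.340 (1.70398) and t=1.350 (1.66343) → t≈1.346

t = 1.346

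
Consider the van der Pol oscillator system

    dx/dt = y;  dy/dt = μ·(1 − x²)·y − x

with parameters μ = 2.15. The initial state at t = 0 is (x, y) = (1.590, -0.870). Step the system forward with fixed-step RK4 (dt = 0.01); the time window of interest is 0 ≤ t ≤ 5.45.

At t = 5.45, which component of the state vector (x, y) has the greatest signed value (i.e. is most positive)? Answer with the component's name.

largest component: y

t=0.000: state=(1.590, -0.870)
step 1 (dt=0.01): k1=(-0.870, 1.268), k2=(-0.864, 1.226), k3=(-0.864, 1.227), k4=(-0.858, 1.186); state += dt/6·(k1+2k2+2k3+k4)
t=0.010: state=(1.581, -0.858)
t=0.020: state=(1.573, -0.846)
t=0.030: state=(1.564, -0.836)
continuing one RK4 step at a time; state shown every 20 steps (Δt=0.2):
t=0.200: state=(1.433, -0.737)
t=0.400: state=(1.286, -0.741)
t=0.600: state=(1.131, -0.829)
t=0.800: state=(0.949, -1.004)
t=1.000: state=(0.720, -1.320)
t=1.200: state=(0.404, -1.892)
t=1.400: state=(-0.066, -2.894)
t=1.600: state=(-0.765, -3.996)
t=1.800: state=(-1.529, -3.165)
t=2.000: state=(-1.939, -1.033)
t=2.200: state=(-2.029, -0.061)
t=2.400: state=(-2.009, 0.208)
t=2.600: state=(-1.958, 0.285)
t=2.800: state=(-1.897, 0.317)
t=3.000: state=(-1.832, 0.340)
t=3.200: state=(-1.761, 0.363)
t=3.400: state=(-1.686, 0.389)
t=3.600: state=(-1.605, 0.421)
t=3.800: state=(-1.517, 0.461)
t=4.000: state=(-1.420, 0.513)
t=4.200: state=(-1.311, 0.583)
t=4.400: state=(-1.185, 0.682)
t=4.600: state=(-1.035, 0.829)
t=4.800: state=(-0.848, 1.063)
t=5.000: state=(-0.599, 1.461)
t=5.200: state=(-0.243, 2.170)
t=5.400: state=(0.299, 3.303)
t=5.450: state=(0.472, 3.599)
compare at T: x=0.472, y=3.599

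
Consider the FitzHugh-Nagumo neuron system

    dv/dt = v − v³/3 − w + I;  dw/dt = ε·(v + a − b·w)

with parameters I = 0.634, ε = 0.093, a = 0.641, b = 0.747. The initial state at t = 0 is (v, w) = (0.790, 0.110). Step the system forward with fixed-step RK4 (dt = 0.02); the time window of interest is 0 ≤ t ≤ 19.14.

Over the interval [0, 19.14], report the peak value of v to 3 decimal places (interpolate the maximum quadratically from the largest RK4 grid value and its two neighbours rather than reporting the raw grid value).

max v = 1.823

t=0.000: state=(0.790, 0.110)
step 1 (dt=0.02): k1=(1.150, 0.125), k2=(1.153, 0.126), k3=(1.153, 0.126), k4=(1.155, 0.127); state += dt/6·(k1+2k2+2k3+k4)
t=0.020: state=(0.813, 0.113)
t=0.040: state=(0.836, 0.115)
t=0.060: state=(0.859, 0.118)
continuing one RK4 step at a time; state shown every 50 steps (Δt=1):
t=1.000: state=(1.699, 0.279)
t=2.000: state=(1.819, 0.479)
t=3.000: state=(1.755, 0.665)
t=4.000: state=(1.673, 0.832)
t=5.000: state=(1.585, 0.980)
t=6.000: state=(1.494, 1.110)
t=7.000: state=(1.397, 1.223)
t=8.000: state=(1.291, 1.320)
t=9.000: state=(1.171, 1.399)
t=10.000: state=(1.027, 1.462)
t=11.000: state=(0.836, 1.505)
t=12.000: state=(0.532, 1.525)
t=13.000: state=(-0.107, 1.503)
t=14.000: state=(-1.418, 1.393)
t=15.000: state=(-1.942, 1.197)
t=16.000: state=(-1.916, 1.000)
t=17.000: state=(-1.849, 0.821)
t=18.000: state=(-1.779, 0.661)
t=19.000: state=(-1.709, 0.518)
t=19.140: state=(-1.699, 0.499)
largest grid value and its neighbours: v(1.780)=1.82289, v(1.800)=1.82289, v(1.820)=1.82282
parabola through these three points peaks at t≈1.792 with v≈1.82290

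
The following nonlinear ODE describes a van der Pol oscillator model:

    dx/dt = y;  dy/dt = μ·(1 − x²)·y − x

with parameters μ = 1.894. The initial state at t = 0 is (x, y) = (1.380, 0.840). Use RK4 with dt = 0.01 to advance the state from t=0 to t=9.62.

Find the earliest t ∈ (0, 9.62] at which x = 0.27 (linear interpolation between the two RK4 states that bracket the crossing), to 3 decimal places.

t = 2.030

t=0.000: state=(1.380, 0.840)
step 1 (dt=0.01): k1=(0.840, -2.819), k2=(0.826, -2.817), k3=(0.826, -2.817), k4=(0.812, -2.814); state += dt/6·(k1+2k2+2k3+k4)
t=0.010: state=(1.388, 0.812)
t=0.020: state=(1.396, 0.784)
t=0.030: state=(1.404, 0.756)
continuing one RK4 step at a time; state shown every 50 steps (Δt=0.5):
t=0.500: state=(1.508, -0.167)
t=1.000: state=(1.323, -0.530)
t=1.500: state=(0.977, -0.894)
t=2.000: state=(0.329, -1.902)
t=2.030: state=(0.271, -2.012)
next step: t=2.040: state=(0.250, -2.050) — x has crossed 0.27
linear interpolation between t=2.030 (0.27058) and t=2.040 (0.25027) → t≈2.030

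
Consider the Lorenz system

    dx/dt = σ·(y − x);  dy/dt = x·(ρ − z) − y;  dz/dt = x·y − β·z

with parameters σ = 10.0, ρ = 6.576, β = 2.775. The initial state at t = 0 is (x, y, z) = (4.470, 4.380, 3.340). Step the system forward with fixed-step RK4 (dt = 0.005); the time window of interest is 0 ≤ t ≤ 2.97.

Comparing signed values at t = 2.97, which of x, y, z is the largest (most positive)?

largest component: z

t=0.000: state=(4.470, 4.380, 3.340)
step 1 (dt=0.005): k1=(-0.900, 10.085, 10.310), k2=(-0.625, 9.937, 10.341), k3=(-0.636, 9.939, 10.343), k4=(-0.371, 9.794, 10.375); state += dt/6·(k1+2k2+2k3+k4)
t=0.005: state=(4.467, 4.430, 3.392)
t=0.010: state=(4.466, 4.478, 3.444)
t=0.015: state=(4.468, 4.525, 3.496)
continuing one RK4 step at a time; state shown every 20 steps (Δt=0.1):
t=0.100: state=(4.714, 5.125, 4.447)
t=0.200: state=(5.083, 5.344, 5.641)
t=0.300: state=(5.158, 5.032, 6.624)
t=0.400: state=(4.852, 4.395, 7.088)
t=0.500: state=(4.321, 3.756, 6.994)
t=0.600: state=(3.790, 3.318, 6.536)
t=0.700: state=(3.405, 3.114, 5.949)
t=0.800: state=(3.209, 3.104, 5.396)
t=0.900: state=(3.185, 3.236, 4.968)
t=1.000: state=(3.298, 3.468, 4.710)
t=1.100: state=(3.510, 3.758, 4.644)
t=1.200: state=(3.777, 4.053, 4.766)
t=1.300: state=(4.044, 4.293, 5.044)
t=1.400: state=(4.254, 4.418, 5.410)
t=1.500: state=(4.358, 4.400, 5.766)
t=1.600: state=(4.338, 4.259, 6.018)
t=1.700: state=(4.215, 4.056, 6.113)
t=1.800: state=(4.040, 3.859, 6.055)
t=1.900: state=(3.870, 3.717, 5.891)
t=2.000: state=(3.744, 3.649, 5.682)
t=2.100: state=(3.682, 3.653, 5.485)
t=2.200: state=(3.684, 3.715, 5.338)
t=2.300: state=(3.739, 3.814, 5.264)
t=2.400: state=(3.827, 3.925, 5.268)
t=2.500: state=(3.926, 4.022, 5.339)
t=2.600: state=(4.013, 4.086, 5.454)
t=2.700: state=(4.068, 4.104, 5.580)
t=2.800: state=(4.083, 4.078, 5.686)
t=2.900: state=(4.060, 4.021, 5.749)
t=2.970: state=(4.027, 3.973, 5.762)
compare at T: x=4.027, y=3.973, z=5.762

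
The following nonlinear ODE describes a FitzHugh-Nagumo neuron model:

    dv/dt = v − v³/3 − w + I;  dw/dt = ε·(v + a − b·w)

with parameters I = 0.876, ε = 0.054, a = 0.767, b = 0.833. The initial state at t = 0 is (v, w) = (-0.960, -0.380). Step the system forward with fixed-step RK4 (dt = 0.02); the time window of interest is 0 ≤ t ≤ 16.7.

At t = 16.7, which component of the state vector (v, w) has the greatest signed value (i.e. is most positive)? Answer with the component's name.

largest component: v

t=0.000: state=(-0.960, -0.380)
step 1 (dt=0.02): k1=(0.591, 0.007), k2=(0.591, 0.007), k3=(0.591, 0.007), k4=(0.592, 0.007); state += dt/6·(k1+2k2+2k3+k4)
t=0.020: state=(-0.948, -0.380)
t=0.040: state=(-0.936, -0.380)
t=0.060: state=(-0.924, -0.380)
continuing one RK4 step at a time; state shown every 50 steps (Δt=1):
t=1.000: state=(-0.233, -0.356)
t=2.000: state=(1.288, -0.276)
t=3.000: state=(2.072, -0.126)
t=4.000: state=(2.070, 0.030)
t=5.000: state=(2.026, 0.177)
t=6.000: state=(1.980, 0.315)
t=7.000: state=(1.934, 0.445)
t=8.000: state=(1.888, 0.567)
t=9.000: state=(1.842, 0.681)
t=10.000: state=(1.796, 0.788)
t=11.000: state=(1.749, 0.887)
t=12.000: state=(1.703, 0.980)
t=13.000: state=(1.656, 1.066)
t=14.000: state=(1.608, 1.146)
t=15.000: state=(1.560, 1.219)
t=16.000: state=(1.511, 1.287)
t=16.700: state=(1.475, 1.331)
compare at T: v=1.475, w=1.331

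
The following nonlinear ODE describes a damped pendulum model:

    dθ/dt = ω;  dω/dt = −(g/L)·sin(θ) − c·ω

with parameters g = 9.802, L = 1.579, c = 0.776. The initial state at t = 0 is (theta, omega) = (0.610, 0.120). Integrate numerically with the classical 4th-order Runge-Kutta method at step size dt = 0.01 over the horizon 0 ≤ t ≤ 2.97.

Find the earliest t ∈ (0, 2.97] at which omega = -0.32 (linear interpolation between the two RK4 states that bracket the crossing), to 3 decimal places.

t=0.000: state=(0.610, 0.120)
step 1 (dt=0.01): k1=(0.120, -3.649), k2=(0.102, -3.638), k3=(0.102, -3.638), k4=(0.084, -3.626); state += dt/6·(k1+2k2+2k3+k4)
t=0.010: state=(0.611, 0.084)
t=0.020: state=(0.612, 0.047)
t=0.030: state=(0.612, 0.012)
continuing one RK4 step at a time; state shown every 10 steps (Δt=0.1):
t=0.100: state=(0.604, -0.231)
t=0.120: state=(0.599, -0.297)
next step: t=0.130: state=(0.596, -0.330) — omega has crossed -0.32
linear interpolation between t=0.120 (-0.29729) and t=0.130 (-0.32978) → t≈0.127

t = 0.127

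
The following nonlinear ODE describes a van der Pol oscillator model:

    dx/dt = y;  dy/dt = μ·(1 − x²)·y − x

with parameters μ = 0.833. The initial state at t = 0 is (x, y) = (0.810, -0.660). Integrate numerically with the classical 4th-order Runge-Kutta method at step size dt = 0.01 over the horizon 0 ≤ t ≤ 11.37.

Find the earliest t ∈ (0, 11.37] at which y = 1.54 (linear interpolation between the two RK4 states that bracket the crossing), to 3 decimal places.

t=0.000: state=(0.810, -0.660)
step 1 (dt=0.01): k1=(-0.660, -0.999), k2=(-0.665, -1.000), k3=(-0.665, -1.000), k4=(-0.670, -1.001); state += dt/6·(k1+2k2+2k3+k4)
t=0.010: state=(0.803, -0.670)
t=0.020: state=(0.797, -0.680)
t=0.030: state=(0.790, -0.690)
continuing one RK4 step at a time; state shown every 50 steps (Δt=0.5):
t=0.500: state=(0.348, -1.210)
t=1.000: state=(-0.414, -1.809)
t=1.500: state=(-1.312, -1.512)
t=2.000: state=(-1.745, -0.234)
t=2.500: state=(-1.655, 0.490)
t=3.000: state=(-1.307, 0.890)
t=3.500: state=(-0.751, 1.375)
t=3.620: state=(-0.576, 1.536)
next step: t=3.630: state=(-0.561, 1.550) — y has crossed 1.54
linear interpolation between t=3.620 (1.53599) and t=3.630 (1.55037) → t≈3.623

t = 3.623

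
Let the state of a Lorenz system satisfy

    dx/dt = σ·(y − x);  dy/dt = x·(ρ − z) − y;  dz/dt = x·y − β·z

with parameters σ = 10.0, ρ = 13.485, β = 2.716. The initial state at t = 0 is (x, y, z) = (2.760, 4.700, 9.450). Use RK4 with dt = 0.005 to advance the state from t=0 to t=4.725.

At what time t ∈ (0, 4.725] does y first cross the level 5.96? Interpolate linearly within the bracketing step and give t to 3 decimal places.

t=0.000: state=(2.760, 4.700, 9.450)
step 1 (dt=0.005): k1=(19.400, 6.437, -12.694), k2=(19.076, 6.705, -12.335), k3=(19.091, 6.699, -12.339), k4=(18.780, 6.964, -11.982); state += dt/6·(k1+2k2+2k3+k4)
t=0.005: state=(2.855, 4.734, 9.388)
t=0.010: state=(2.948, 4.770, 9.330)
t=0.015: state=(3.038, 4.808, 9.275)
t=0.110: state=(4.489, 5.930, 8.885)
next step: t=0.115: state=(4.561, 6.004, 8.899) — y has crossed 5.96
linear interpolation between t=0.110 (5.92986) and t=0.115 (6.00395) → t≈0.112

t = 0.112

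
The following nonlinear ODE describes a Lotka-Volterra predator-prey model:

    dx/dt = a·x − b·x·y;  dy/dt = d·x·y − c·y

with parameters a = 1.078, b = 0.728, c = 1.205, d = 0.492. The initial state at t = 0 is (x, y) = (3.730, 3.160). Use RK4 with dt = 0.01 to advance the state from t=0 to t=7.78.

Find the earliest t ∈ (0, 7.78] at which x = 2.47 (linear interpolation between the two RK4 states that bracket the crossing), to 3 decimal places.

t=0.000: state=(3.730, 3.160)
step 1 (dt=0.01): k1=(-4.560, 1.991), k2=(-4.559, 1.962), k3=(-4.558, 1.962), k4=(-4.557, 1.932); state += dt/6·(k1+2k2+2k3+k4)
t=0.010: state=(3.684, 3.180)
t=0.020: state=(3.639, 3.199)
t=0.030: state=(3.593, 3.217)
t=0.300: state=(2.473, 3.466)
next step: t=0.310: state=(2.437, 3.466) — x has crossed 2.47
linear interpolation between t=0.300 (2.47291) and t=0.310 (2.43742) → t≈0.301

t = 0.301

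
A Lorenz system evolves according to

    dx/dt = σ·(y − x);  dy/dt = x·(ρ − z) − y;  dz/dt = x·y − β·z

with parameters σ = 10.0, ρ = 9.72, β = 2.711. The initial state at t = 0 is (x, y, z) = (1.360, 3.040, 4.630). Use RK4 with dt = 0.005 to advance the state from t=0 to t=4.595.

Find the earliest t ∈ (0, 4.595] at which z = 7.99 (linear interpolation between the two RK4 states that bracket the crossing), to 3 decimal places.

t = 0.392

t=0.000: state=(1.360, 3.040, 4.630)
step 1 (dt=0.005): k1=(16.800, 3.882, -8.418), k2=(16.477, 4.116, -8.219), k3=(16.491, 4.111, -8.222), k4=(16.181, 4.341, -8.026); state += dt/6·(k1+2k2+2k3+k4)
t=0.005: state=(1.442, 3.061, 4.589)
t=0.010: state=(1.522, 3.083, 4.550)
t=0.015: state=(1.599, 3.108, 4.512)
continuing one RK4 step at a time; state shown every 40 steps (Δt=0.2):
t=0.200: state=(3.866, 5.153, 4.470)
t=0.390: state=(6.430, 7.536, 7.941)
next step: t=0.395: state=(6.484, 7.554, 8.076) — z has crossed 7.99
linear interpolation between t=0.390 (7.94074) and t=0.395 (8.07579) → t≈0.392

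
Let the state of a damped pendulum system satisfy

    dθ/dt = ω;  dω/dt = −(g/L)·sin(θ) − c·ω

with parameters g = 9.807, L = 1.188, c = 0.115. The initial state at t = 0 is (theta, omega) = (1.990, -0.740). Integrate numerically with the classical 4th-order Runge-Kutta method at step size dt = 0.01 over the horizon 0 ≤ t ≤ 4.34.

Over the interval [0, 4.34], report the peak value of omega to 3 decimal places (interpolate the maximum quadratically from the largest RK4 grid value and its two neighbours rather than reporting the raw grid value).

t=0.000: state=(1.990, -0.740)
step 1 (dt=0.01): k1=(-0.740, -7.455), k2=(-0.777, -7.463), k3=(-0.777, -7.464), k4=(-0.815, -7.472); state += dt/6·(k1+2k2+2k3+k4)
t=0.010: state=(1.982, -0.815)
t=0.020: state=(1.974, -0.889)
t=0.030: state=(1.964, -0.964)
continuing one RK4 step at a time; state shown every 20 steps (Δt=0.2):
t=0.200: state=(1.690, -2.279)
t=0.400: state=(1.077, -3.813)
t=0.600: state=(0.208, -4.690)
t=0.800: state=(-0.703, -4.181)
t=1.000: state=(-1.398, -2.678)
t=1.200: state=(-1.764, -0.995)
t=1.400: state=(-1.801, 0.613)
t=1.600: state=(-1.519, 2.215)
t=1.800: state=(-0.922, 3.688)
t=2.000: state=(-0.095, 4.390)
t=2.200: state=(0.742, 3.768)
t=2.400: state=(1.354, 2.269)
t=2.600: state=(1.640, 0.593)
t=2.800: state=(1.594, -1.048)
t=3.000: state=(1.223, -2.632)
t=3.200: state=(0.565, -3.841)
t=3.400: state=(-0.242, -4.010)
t=3.600: state=(-0.958, -2.992)
t=3.800: state=(-1.402, -1.411)
t=4.000: state=(-1.518, 0.246)
t=4.200: state=(-1.307, 1.856)
t=4.340: state=(-0.974, 2.868)
largest grid value and its neighbours: omega(2.000)=4.39020, omega(2.010)=4.39115, omega(2.020)=4.38848
parabola through these three points peaks at t≈2.008 with omega≈4.39126

max omega = 4.391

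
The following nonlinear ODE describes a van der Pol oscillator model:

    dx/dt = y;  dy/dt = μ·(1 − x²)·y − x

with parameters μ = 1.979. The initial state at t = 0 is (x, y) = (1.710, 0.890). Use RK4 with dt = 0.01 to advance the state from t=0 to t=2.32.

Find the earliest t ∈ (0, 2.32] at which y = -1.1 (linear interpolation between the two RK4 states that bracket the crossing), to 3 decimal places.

t=0.000: state=(1.710, 0.890)
step 1 (dt=0.01): k1=(0.890, -5.099), k2=(0.865, -5.032), k3=(0.865, -5.033), k4=(0.840, -4.965); state += dt/6·(k1+2k2+2k3+k4)
t=0.010: state=(1.719, 0.840)
t=0.020: state=(1.727, 0.791)
t=0.030: state=(1.734, 0.743)
continuing one RK4 step at a time; state shown every 10 steps (Δt=0.1):
t=0.100: state=(1.776, 0.450)
t=0.200: state=(1.805, 0.145)
t=0.300: state=(1.808, -0.053)
t=0.400: state=(1.796, -0.179)
t=0.500: state=(1.774, -0.261)
t=0.600: state=(1.745, -0.317)
t=0.700: state=(1.711, -0.357)
t=0.800: state=(1.674, -0.388)
t=0.900: state=(1.634, -0.416)
t=1.000: state=(1.591, -0.441)
t=1.100: state=(1.545, -0.467)
t=1.200: state=(1.497, -0.494)
t=1.300: state=(1.446, -0.524)
t=1.400: state=(1.392, -0.557)
t=1.500: state=(1.335, -0.596)
t=1.600: state=(1.273, -0.641)
t=1.700: state=(1.206, -0.694)
t=1.800: state=(1.134, -0.758)
t=1.900: state=(1.054, -0.836)
t=2.000: state=(0.966, -0.934)
t=2.100: state=(0.867, -1.057)
t=2.130: state=(0.834, -1.100)
next step: t=2.140: state=(0.823, -1.115) — y has crossed -1.1
linear interpolation between t=2.130 (-1.09984) and t=2.140 (-1.11499) → t≈2.130

t = 2.130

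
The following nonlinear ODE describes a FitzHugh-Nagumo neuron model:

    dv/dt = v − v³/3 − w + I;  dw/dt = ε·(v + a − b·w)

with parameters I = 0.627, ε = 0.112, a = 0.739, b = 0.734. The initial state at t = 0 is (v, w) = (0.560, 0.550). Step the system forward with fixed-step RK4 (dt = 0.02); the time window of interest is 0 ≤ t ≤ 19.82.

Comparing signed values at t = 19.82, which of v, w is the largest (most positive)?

t=0.000: state=(0.560, 0.550)
step 1 (dt=0.02): k1=(0.578, 0.100), k2=(0.581, 0.101), k3=(0.581, 0.101), k4=(0.584, 0.101); state += dt/6·(k1+2k2+2k3+k4)
t=0.020: state=(0.572, 0.552)
t=0.040: state=(0.583, 0.554)
t=0.060: state=(0.595, 0.556)
continuing one RK4 step at a time; state shown every 50 steps (Δt=1):
t=1.000: state=(1.198, 0.681)
t=2.000: state=(1.527, 0.858)
t=3.000: state=(1.527, 1.035)
t=4.000: state=(1.432, 1.192)
t=5.000: state=(1.308, 1.325)
t=6.000: state=(1.158, 1.433)
t=7.000: state=(0.968, 1.514)
t=8.000: state=(0.691, 1.564)
t=9.000: state=(0.165, 1.569)
t=10.000: state=(-1.048, 1.484)
t=11.000: state=(-1.922, 1.273)
t=12.000: state=(-1.935, 1.042)
t=13.000: state=(-1.861, 0.836)
t=14.000: state=(-1.782, 0.653)
t=15.000: state=(-1.704, 0.494)
t=16.000: state=(-1.626, 0.355)
t=17.000: state=(-1.547, 0.236)
t=18.000: state=(-1.469, 0.135)
t=19.000: state=(-1.389, 0.050)
t=19.820: state=(-1.322, -0.008)
compare at T: v=-1.322, w=-0.008

largest component: w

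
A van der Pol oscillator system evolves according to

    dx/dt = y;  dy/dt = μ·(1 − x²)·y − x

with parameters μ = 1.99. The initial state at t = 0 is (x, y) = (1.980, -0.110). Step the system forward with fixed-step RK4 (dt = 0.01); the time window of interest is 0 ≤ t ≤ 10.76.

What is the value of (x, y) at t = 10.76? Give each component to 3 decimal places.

(x, y) = (-1.349, -3.414)

t=0.000: state=(1.980, -0.110)
step 1 (dt=0.01): k1=(-0.110, -1.341), k2=(-0.117, -1.302), k3=(-0.117, -1.303), k4=(-0.123, -1.265); state += dt/6·(k1+2k2+2k3+k4)
t=0.010: state=(1.979, -0.123)
t=0.020: state=(1.978, -0.135)
t=0.030: state=(1.976, -0.147)
continuing one RK4 step at a time; state shown every 50 steps (Δt=0.5):
t=0.500: state=(1.844, -0.350)
t=1.000: state=(1.649, -0.430)
t=1.500: state=(1.407, -0.551)
t=2.000: state=(1.076, -0.814)
t=2.500: state=(0.510, -1.615)
t=3.000: state=(-0.825, -3.781)
t=3.500: state=(-1.994, -0.434)
t=4.000: state=(-1.948, 0.301)
t=4.500: state=(-1.775, 0.383)
t=5.000: state=(-1.564, 0.468)
t=5.500: state=(-1.295, 0.625)
t=6.000: state=(-0.903, 1.010)
t=6.500: state=(-0.139, 2.331)
t=7.000: state=(1.508, 3.014)
t=7.500: state=(2.017, -0.091)
t=8.000: state=(1.886, -0.340)
t=8.500: state=(1.699, -0.411)
t=9.000: state=(1.470, -0.515)
t=9.500: state=(1.167, -0.728)
t=10.000: state=(0.683, -1.323)
t=10.500: state=(-0.399, -3.336)
t=10.760: state=(-1.349, -3.414)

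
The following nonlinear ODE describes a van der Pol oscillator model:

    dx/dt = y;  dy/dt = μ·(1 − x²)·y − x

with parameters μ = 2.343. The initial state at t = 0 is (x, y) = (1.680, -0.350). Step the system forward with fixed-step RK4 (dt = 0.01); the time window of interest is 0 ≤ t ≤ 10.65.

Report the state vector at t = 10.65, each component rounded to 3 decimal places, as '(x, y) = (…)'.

(x, y) = (-1.974, -0.684)

t=0.000: state=(1.680, -0.350)
step 1 (dt=0.01): k1=(-0.350, -0.186), k2=(-0.351, -0.185), k3=(-0.351, -0.185), k4=(-0.352, -0.184); state += dt/6·(k1+2k2+2k3+k4)
t=0.010: state=(1.676, -0.352)
t=0.020: state=(1.673, -0.354)
t=0.030: state=(1.669, -0.355)
continuing one RK4 step at a time; state shown every 50 steps (Δt=0.5):
t=0.500: state=(1.482, -0.446)
t=1.000: state=(1.222, -0.617)
t=1.500: state=(0.819, -1.085)
t=2.000: state=(-0.089, -3.004)
t=2.500: state=(-1.837, -1.754)
t=3.000: state=(-1.993, 0.219)
t=3.500: state=(-1.855, 0.308)
t=4.000: state=(-1.689, 0.360)
t=4.500: state=(-1.490, 0.444)
t=5.000: state=(-1.232, 0.609)
t=5.500: state=(-0.837, 1.058)
t=6.000: state=(0.041, 2.893)
t=6.500: state=(1.807, 1.948)
t=7.000: state=(1.997, -0.211)
t=7.500: state=(1.860, -0.306)
t=8.000: state=(1.695, -0.358)
t=8.500: state=(1.497, -0.440)
t=9.000: state=(1.242, -0.601)
t=9.500: state=(0.854, -1.033)
t=10.000: state=(0.006, -2.784)
t=10.500: state=(-1.773, -2.152)
t=10.650: state=(-1.974, -0.684)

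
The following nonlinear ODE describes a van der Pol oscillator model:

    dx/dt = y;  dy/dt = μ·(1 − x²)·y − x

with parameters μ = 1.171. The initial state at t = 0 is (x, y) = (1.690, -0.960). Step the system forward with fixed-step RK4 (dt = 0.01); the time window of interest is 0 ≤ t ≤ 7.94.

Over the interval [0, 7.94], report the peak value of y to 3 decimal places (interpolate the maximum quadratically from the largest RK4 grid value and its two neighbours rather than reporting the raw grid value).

t=0.000: state=(1.690, -0.960)
step 1 (dt=0.01): k1=(-0.960, 0.397), k2=(-0.958, 0.379), k3=(-0.958, 0.379), k4=(-0.956, 0.362); state += dt/6·(k1+2k2+2k3+k4)
t=0.010: state=(1.680, -0.956)
t=0.020: state=(1.671, -0.953)
t=0.030: state=(1.661, -0.950)
continuing one RK4 step at a time; state shown every 50 steps (Δt=0.5):
t=0.500: state=(1.207, -1.054)
t=1.000: state=(0.557, -1.650)
t=1.500: state=(-0.563, -2.849)
t=2.000: state=(-1.813, -1.430)
t=2.500: state=(-2.020, 0.209)
t=3.000: state=(-1.816, 0.536)
t=3.500: state=(-1.503, 0.723)
t=4.000: state=(-1.073, 1.034)
t=4.500: state=(-0.404, 1.744)
t=5.000: state=(0.766, 2.848)
t=5.500: state=(1.874, 1.052)
t=6.000: state=(1.981, -0.280)
t=6.500: state=(1.757, -0.566)
t=7.000: state=(1.426, -0.768)
t=7.500: state=(0.963, -1.131)
t=7.940: state=(0.330, -1.833)
largest grid value and its neighbours: y(5.020)=2.85650, y(5.030)=2.85814, y(5.040)=2.85787
parabola through these three points peaks at t≈5.034 with y≈2.85826

max y = 2.858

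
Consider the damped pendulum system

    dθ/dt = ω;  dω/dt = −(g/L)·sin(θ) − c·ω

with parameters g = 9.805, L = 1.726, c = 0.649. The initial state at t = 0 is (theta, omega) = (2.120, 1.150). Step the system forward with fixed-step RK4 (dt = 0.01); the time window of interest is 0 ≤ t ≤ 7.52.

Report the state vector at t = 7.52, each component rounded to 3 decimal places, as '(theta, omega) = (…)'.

t=0.000: state=(2.120, 1.150)
step 1 (dt=0.01): k1=(1.150, -5.592), k2=(1.122, -5.556), k3=(1.122, -5.557), k4=(1.094, -5.522); state += dt/6·(k1+2k2+2k3+k4)
t=0.010: state=(2.131, 1.094)
t=0.020: state=(2.142, 1.040)
t=0.030: state=(2.152, 0.985)
continuing one RK4 step at a time; state shown every 25 steps (Δt=0.25):
t=0.250: state=(2.248, -0.073)
t=0.500: state=(2.098, -1.126)
t=0.750: state=(1.684, -2.186)
t=1.000: state=(1.014, -3.116)
t=1.250: state=(0.183, -3.361)
t=1.500: state=(-0.577, -2.573)
t=1.750: state=(-1.055, -1.211)
t=2.000: state=(-1.183, 0.166)
t=2.250: state=(-0.991, 1.313)
t=2.500: state=(-0.561, 2.036)
t=2.750: state=(-0.029, 2.101)
t=3.000: state=(0.433, 1.502)
t=3.250: state=(0.693, 0.554)
t=3.500: state=(0.710, -0.395)
t=3.750: state=(0.516, -1.101)
t=4.000: state=(0.194, -1.392)
t=4.250: state=(-0.140, -1.207)
t=4.500: state=(-0.380, -0.672)
t=4.750: state=(-0.466, -0.015)
t=5.000: state=(-0.396, 0.547)
t=5.250: state=(-0.213, 0.863)
t=5.500: state=(0.009, 0.863)
t=5.750: state=(0.195, 0.590)
t=6.000: state=(0.292, 0.173)
t=6.250: state=(0.282, -0.235)
t=6.500: state=(0.186, -0.509)
t=6.750: state=(0.045, -0.583)
t=7.000: state=(-0.089, -0.461)
t=7.250: state=(-0.175, -0.211)
t=7.500: state=(-0.192, 0.068)
t=7.520: state=(-0.191, 0.089)

(theta, omega) = (-0.191, 0.089)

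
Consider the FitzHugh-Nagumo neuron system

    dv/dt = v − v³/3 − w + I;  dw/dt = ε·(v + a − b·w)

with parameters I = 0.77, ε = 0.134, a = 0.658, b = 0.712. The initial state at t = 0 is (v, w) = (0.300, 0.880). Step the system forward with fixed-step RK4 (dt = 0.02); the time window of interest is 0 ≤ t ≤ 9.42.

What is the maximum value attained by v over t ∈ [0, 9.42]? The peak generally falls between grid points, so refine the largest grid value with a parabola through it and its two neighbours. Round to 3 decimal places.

t=0.000: state=(0.300, 0.880)
step 1 (dt=0.02): k1=(0.181, 0.044), k2=(0.182, 0.045), k3=(0.182, 0.045), k4=(0.183, 0.045); state += dt/6·(k1+2k2+2k3+k4)
t=0.020: state=(0.304, 0.881)
t=0.040: state=(0.307, 0.882)
t=0.060: state=(0.311, 0.883)
continuing one RK4 step at a time; state shown every 25 steps (Δt=0.5):
t=0.500: state=(0.407, 0.905)
t=1.000: state=(0.551, 0.937)
t=1.500: state=(0.733, 0.978)
t=2.000: state=(0.935, 1.030)
t=2.500: state=(1.121, 1.093)
t=3.000: state=(1.255, 1.163)
t=3.500: state=(1.325, 1.237)
t=4.000: state=(1.343, 1.310)
t=4.500: state=(1.326, 1.379)
t=5.000: state=(1.286, 1.444)
t=5.500: state=(1.231, 1.502)
t=6.000: state=(1.164, 1.553)
t=6.500: state=(1.086, 1.598)
t=7.000: state=(0.994, 1.634)
t=7.500: state=(0.886, 1.663)
t=8.000: state=(0.752, 1.682)
t=8.500: state=(0.577, 1.691)
t=9.000: state=(0.331, 1.685)
t=9.420: state=(0.028, 1.666)
largest grid value and its neighbours: v(3.940)=1.34321, v(3.960)=1.34326, v(3.980)=1.34326
parabola through these three points peaks at t≈3.969 with v≈1.34327

max v = 1.343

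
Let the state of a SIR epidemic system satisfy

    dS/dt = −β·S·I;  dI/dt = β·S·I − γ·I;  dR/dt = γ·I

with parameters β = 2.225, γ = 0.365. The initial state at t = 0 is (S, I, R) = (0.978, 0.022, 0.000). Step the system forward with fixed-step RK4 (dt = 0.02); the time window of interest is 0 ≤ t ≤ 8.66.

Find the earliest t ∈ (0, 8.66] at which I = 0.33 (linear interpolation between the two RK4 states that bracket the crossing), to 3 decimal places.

t=0.000: state=(0.978, 0.022, 0.000)
step 1 (dt=0.02): k1=(-0.048, 0.040, 0.008), k2=(-0.049, 0.041, 0.008), k3=(-0.049, 0.041, 0.008), k4=(-0.050, 0.041, 0.008); state += dt/6·(k1+2k2+2k3+k4)
t=0.020: state=(0.977, 0.023, 0.000)
t=0.040: state=(0.976, 0.024, 0.000)
t=0.060: state=(0.975, 0.025, 0.001)
continuing one RK4 step at a time; state shown every 25 steps (Δt=0.5):
t=0.500: state=(0.940, 0.053, 0.006)
t=1.000: state=(0.857, 0.122, 0.022)
t=1.500: state=(0.703, 0.243, 0.054)
t=1.780: state=(0.588, 0.328, 0.083)
next step: t=1.800: state=(0.580, 0.334, 0.086) — I has crossed 0.33
linear interpolation between t=1.780 (0.32821) and t=1.800 (0.33440) → t≈1.786

t = 1.786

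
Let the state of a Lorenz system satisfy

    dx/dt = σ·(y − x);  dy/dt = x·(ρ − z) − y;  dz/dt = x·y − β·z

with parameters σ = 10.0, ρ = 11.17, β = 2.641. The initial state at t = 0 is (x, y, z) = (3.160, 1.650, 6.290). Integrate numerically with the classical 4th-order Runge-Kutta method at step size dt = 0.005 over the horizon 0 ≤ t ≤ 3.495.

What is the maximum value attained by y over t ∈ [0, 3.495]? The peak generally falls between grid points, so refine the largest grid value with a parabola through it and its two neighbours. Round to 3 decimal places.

t=0.000: state=(3.160, 1.650, 6.290)
step 1 (dt=0.005): k1=(-15.100, 13.771, -11.398), k2=(-14.378, 13.641, -11.277), k3=(-14.400, 13.649, -11.276), k4=(-13.698, 13.525, -11.157); state += dt/6·(k1+2k2+2k3+k4)
t=0.005: state=(3.088, 1.718, 6.234)
t=0.010: state=(3.023, 1.785, 6.178)
t=0.015: state=(2.964, 1.851, 6.124)
continuing one RK4 step at a time; state shown every 40 steps (Δt=0.2):
t=0.200: state=(3.320, 4.311, 5.081)
t=0.400: state=(6.193, 7.806, 7.756)
t=0.600: state=(7.434, 6.579, 13.427)
t=0.800: state=(4.439, 3.078, 12.032)
t=1.000: state=(3.112, 3.072, 8.664)
t=1.200: state=(3.903, 4.677, 7.160)
t=1.400: state=(5.854, 6.834, 8.804)
t=1.600: state=(6.607, 6.182, 12.087)
t=1.800: state=(4.905, 4.022, 11.540)
t=2.000: state=(3.943, 3.889, 9.308)
t=2.200: state=(4.515, 5.074, 8.379)
t=2.400: state=(5.759, 6.282, 9.658)
t=2.600: state=(5.990, 5.659, 11.422)
t=2.800: state=(4.955, 4.449, 10.928)
t=3.000: state=(4.438, 4.452, 9.543)
t=3.200: state=(4.899, 5.286, 9.136)
t=3.400: state=(5.632, 5.874, 10.093)
t=3.495: state=(5.749, 5.745, 10.652)
largest grid value and its neighbours: y(0.465)=8.32273, y(0.470)=8.32749, y(0.475)=8.32656
parabola through these three points peaks at t≈0.472 with y≈8.32782

max y = 8.328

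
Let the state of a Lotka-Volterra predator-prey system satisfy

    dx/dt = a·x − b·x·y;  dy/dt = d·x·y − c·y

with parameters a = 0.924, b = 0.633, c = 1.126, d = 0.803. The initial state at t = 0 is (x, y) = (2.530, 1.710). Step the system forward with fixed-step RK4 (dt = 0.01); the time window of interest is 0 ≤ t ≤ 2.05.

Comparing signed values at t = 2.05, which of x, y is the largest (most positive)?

largest component: y

t=0.000: state=(2.530, 1.710)
step 1 (dt=0.01): k1=(-0.401, 1.549), k2=(-0.413, 1.553), k3=(-0.413, 1.553), k4=(-0.425, 1.557); state += dt/6·(k1+2k2+2k3+k4)
t=0.010: state=(2.526, 1.726)
t=0.020: state=(2.521, 1.741)
t=0.030: state=(2.517, 1.757)
continuing one RK4 step at a time; state shown every 10 steps (Δt=0.1):
t=0.100: state=(2.478, 1.868)
t=0.200: state=(2.402, 2.031)
t=0.300: state=(2.305, 2.193)
t=0.400: state=(2.190, 2.347)
t=0.500: state=(2.061, 2.487)
t=0.600: state=(1.923, 2.608)
t=0.700: state=(1.783, 2.704)
t=0.800: state=(1.644, 2.773)
t=0.900: state=(1.511, 2.812)
t=1.000: state=(1.386, 2.822)
t=1.100: state=(1.272, 2.805)
t=1.200: state=(1.170, 2.764)
t=1.300: state=(1.079, 2.703)
t=1.400: state=(1.000, 2.625)
t=1.500: state=(0.931, 2.535)
t=1.600: state=(0.873, 2.435)
t=1.700: state=(0.823, 2.329)
t=1.800: state=(0.782, 2.219)
t=1.900: state=(0.748, 2.108)
t=2.000: state=(0.720, 1.998)
t=2.050: state=(0.709, 1.943)
compare at T: x=0.709, y=1.943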